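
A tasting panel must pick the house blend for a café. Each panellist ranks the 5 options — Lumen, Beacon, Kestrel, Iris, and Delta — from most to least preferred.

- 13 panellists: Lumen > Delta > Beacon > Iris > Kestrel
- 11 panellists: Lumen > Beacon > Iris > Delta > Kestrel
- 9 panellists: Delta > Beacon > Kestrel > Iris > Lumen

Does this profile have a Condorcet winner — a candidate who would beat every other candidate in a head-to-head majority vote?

Yes

Head-to-head results (33 voters total):
Lumen vs Beacon: Lumen wins 24–9.
Lumen vs Kestrel: Lumen wins 24–9.
Lumen vs Iris: Lumen wins 24–9.
Lumen vs Delta: Lumen wins 24–9.
Beacon vs Kestrel: Beacon wins 33–0.
Beacon vs Iris: Beacon wins 33–0.
Beacon vs Delta: Delta wins 22–11.
Kestrel vs Iris: Iris wins 24–9.
Kestrel vs Delta: Delta wins 33–0.
Iris vs Delta: Delta wins 22–11.
Lumen beats each rival — Beacon (24–9), Kestrel (24–9), Iris (24–9), Delta (24–9) — so Lumen is the Condorcet winner.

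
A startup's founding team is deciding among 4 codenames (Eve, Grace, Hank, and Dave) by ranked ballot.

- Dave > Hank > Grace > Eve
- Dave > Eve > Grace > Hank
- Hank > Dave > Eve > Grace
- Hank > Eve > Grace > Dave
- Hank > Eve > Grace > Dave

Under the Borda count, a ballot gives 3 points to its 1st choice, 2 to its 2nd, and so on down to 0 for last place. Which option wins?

Borda scores:
  Eve: 0 + 2 + 1 + 2 + 2 = 7
  Grace: 1 + 1 + 0 + 1 + 1 = 4
  Hank: 2 + 0 + 3 + 3 + 3 = 11
  Dave: 3 + 3 + 2 + 0 + 0 = 8
Hank has the highest total.

Hank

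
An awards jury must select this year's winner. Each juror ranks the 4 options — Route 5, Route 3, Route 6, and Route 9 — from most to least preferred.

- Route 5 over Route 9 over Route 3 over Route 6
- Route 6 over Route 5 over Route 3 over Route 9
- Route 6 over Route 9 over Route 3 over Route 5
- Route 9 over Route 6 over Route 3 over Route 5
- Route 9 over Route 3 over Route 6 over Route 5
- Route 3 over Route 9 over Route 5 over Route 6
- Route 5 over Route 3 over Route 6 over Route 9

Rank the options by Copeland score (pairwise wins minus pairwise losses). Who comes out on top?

Route 9

Pairwise results:
  Route 5 vs Route 3: Route 3 wins 4–3.
  Route 5 vs Route 6: Route 6 wins 4–3.
  Route 5 vs Route 9: Route 9 wins 4–3.
  Route 3 vs Route 6: Route 3 wins 4–3.
  Route 3 vs Route 9: Route 9 wins 4–3.
  Route 6 vs Route 9: Route 9 wins 4–3.
Copeland scores (wins − losses):
  Route 5: 0 − 3 = -3
  Route 3: 2 − 1 = 1
  Route 6: 1 − 2 = -1
  Route 9: 3 − 0 = 3
Route 9 has the best Copeland score.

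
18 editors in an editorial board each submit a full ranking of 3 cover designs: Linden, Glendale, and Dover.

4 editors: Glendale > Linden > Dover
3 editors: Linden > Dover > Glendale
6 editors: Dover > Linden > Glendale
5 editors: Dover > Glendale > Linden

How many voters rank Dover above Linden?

Ballots ranking Dover above Linden: 6+5 = 11.
Ballots ranking Linden above Dover: 4+3 = 7.
So 11 of 18 voters prefer Dover to Linden.

11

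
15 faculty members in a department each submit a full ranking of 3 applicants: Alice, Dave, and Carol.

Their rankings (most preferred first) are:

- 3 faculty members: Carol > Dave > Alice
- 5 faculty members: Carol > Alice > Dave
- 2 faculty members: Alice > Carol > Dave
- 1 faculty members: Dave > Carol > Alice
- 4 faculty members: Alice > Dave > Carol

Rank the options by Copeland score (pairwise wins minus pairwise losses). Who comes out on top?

Carol

Pairwise results:
  Alice vs Dave: Alice wins 11–4.
  Alice vs Carol: Carol wins 9–6.
  Dave vs Carol: Carol wins 10–5.
Copeland scores (wins − losses):
  Alice: 1 − 1 = 0
  Dave: 0 − 2 = -2
  Carol: 2 − 0 = 2
Carol has the best Copeland score.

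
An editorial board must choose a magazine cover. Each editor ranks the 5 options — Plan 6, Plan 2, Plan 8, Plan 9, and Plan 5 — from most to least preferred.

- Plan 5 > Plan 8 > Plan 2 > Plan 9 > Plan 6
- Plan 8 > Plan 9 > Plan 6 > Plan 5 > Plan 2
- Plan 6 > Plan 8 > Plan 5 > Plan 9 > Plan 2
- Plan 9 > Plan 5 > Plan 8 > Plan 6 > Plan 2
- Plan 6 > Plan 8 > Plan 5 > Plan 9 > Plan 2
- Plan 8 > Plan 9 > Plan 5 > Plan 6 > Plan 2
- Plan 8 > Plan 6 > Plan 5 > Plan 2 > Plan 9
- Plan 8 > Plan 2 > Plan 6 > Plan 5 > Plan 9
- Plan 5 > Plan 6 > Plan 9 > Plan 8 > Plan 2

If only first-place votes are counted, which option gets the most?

Plan 8

First-place vote totals:
  Plan 6: 2
  Plan 2: 0
  Plan 8: 4
  Plan 9: 1
  Plan 5: 2
Plan 8 has the most first-place votes.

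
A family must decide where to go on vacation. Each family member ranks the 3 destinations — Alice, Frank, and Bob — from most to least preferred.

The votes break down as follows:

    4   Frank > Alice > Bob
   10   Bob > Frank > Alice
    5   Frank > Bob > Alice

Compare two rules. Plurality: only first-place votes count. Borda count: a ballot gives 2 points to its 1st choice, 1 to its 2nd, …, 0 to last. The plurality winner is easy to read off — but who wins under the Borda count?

Frank

Plurality first-place counts: Alice 0, Frank 9, Bob 10 → Bob.
Borda totals: Alice 4, Frank 28, Bob 25 → Frank.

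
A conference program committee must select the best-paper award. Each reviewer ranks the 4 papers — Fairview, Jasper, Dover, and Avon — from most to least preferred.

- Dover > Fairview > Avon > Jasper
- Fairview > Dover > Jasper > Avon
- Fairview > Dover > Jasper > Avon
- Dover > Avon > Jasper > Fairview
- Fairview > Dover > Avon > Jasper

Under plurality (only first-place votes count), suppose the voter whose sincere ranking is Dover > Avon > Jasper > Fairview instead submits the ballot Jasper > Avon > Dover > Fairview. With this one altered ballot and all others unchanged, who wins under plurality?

First-place totals with the altered ballot: Fairview 3, Jasper 1, Dover 1, Avon 0.
The winner is unchanged: still Fairview.

Fairview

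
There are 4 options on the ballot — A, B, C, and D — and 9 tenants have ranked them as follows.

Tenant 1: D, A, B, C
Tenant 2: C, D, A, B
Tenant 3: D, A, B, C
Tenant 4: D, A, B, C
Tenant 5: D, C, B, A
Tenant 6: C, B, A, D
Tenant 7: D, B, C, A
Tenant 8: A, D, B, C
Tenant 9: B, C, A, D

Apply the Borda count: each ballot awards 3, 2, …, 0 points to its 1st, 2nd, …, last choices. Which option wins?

D

Borda scores:
  A: 2 + 1 + 2 + 2 + 0 + 1 + 0 + 3 + 1 = 12
  B: 1 + 0 + 1 + 1 + 1 + 2 + 2 + 1 + 3 = 12
  C: 0 + 3 + 0 + 0 + 2 + 3 + 1 + 0 + 2 = 11
  D: 3 + 2 + 3 + 3 + 3 + 0 + 3 + 2 + 0 = 19
D has the highest total.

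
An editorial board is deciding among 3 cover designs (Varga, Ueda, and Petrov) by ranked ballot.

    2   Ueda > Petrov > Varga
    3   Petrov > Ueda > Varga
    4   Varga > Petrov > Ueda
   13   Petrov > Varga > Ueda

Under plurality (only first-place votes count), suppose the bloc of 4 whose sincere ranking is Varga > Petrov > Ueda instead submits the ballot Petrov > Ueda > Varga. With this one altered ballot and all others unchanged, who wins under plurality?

Petrov

First-place totals with the altered ballot: Varga 0, Ueda 2, Petrov 20.
The winner is unchanged: still Petrov.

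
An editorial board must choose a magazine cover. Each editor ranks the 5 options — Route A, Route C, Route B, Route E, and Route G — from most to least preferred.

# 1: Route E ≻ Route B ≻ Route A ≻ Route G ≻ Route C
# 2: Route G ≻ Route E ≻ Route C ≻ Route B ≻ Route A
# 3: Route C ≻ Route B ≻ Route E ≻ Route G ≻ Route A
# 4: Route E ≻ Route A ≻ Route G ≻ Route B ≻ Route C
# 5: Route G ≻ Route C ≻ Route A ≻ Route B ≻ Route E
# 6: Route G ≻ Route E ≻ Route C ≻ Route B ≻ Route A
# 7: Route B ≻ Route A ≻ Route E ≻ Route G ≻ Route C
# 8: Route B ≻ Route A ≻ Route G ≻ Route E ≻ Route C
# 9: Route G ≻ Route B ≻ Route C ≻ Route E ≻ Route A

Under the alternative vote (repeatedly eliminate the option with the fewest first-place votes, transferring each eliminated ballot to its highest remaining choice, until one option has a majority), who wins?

Route G

Round 1: Route G 4, Route B 2, Route E 2, Route C 1, Route A 0. Route A has the fewest and is eliminated.
Round 2: Route G 4, Route B 2, Route E 2, Route C 1. Route C has the fewest and is eliminated.
Round 3: Route G 4, Route B 3, Route E 2. Route E has the fewest and is eliminated.
Round 4: Route G 5, Route B 4. Route G has a majority.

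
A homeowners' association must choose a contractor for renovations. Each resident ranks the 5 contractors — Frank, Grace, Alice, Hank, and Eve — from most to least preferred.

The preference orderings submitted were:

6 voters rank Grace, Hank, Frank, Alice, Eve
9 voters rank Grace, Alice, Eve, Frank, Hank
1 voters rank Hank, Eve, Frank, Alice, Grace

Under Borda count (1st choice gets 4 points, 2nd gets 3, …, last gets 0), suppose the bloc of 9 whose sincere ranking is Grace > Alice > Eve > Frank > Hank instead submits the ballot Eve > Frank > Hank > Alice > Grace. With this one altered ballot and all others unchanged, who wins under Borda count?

Borda totals with the altered ballot: Frank 41, Grace 24, Alice 16, Hank 40, Eve 39.
The switch changes the winner from Grace to Frank.

Frank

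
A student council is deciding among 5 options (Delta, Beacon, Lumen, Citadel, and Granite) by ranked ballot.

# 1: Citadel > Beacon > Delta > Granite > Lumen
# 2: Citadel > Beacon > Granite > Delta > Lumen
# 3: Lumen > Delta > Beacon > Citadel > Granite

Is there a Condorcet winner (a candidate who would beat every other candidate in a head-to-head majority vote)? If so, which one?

Head-to-head results (3 voters total):
Delta vs Beacon: Beacon wins 2–1.
Delta vs Lumen: Delta wins 2–1.
Delta vs Citadel: Citadel wins 2–1.
Delta vs Granite: Delta wins 2–1.
Beacon vs Lumen: Beacon wins 2–1.
Beacon vs Citadel: Citadel wins 2–1.
Beacon vs Granite: Beacon wins 3–0.
Lumen vs Citadel: Citadel wins 2–1.
Lumen vs Granite: Granite wins 2–1.
Citadel vs Granite: Citadel wins 3–0.
Citadel beats each rival — Delta (2–1), Beacon (2–1), Lumen (2–1), Granite (3–0) — so Citadel is the Condorcet winner.

Citadel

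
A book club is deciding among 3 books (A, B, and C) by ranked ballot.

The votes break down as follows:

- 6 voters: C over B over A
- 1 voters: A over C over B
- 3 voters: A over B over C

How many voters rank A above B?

Ballots ranking A above B: 1+3 = 4.
Ballots ranking B above A: 6.
So 4 of 10 voters prefer A to B.

4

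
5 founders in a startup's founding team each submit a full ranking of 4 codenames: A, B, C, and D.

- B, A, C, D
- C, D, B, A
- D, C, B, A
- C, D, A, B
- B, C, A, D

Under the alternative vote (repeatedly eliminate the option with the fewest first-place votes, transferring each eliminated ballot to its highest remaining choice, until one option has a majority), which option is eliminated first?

Round 1: B 2, C 2, D 1, A 0. A has the fewest and is eliminated.
Round 2: B 2, C 2, D 1. D has the fewest and is eliminated.
Round 3: C 3, B 2. C has a majority.

A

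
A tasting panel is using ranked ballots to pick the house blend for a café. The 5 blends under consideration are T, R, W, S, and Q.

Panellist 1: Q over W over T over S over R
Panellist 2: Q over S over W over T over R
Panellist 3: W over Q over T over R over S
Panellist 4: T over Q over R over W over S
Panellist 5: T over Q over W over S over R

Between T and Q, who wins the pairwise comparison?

Q

Ballots ranking T above Q: 2.
Ballots ranking Q above T: 3.
Q wins the head-to-head, 3–2.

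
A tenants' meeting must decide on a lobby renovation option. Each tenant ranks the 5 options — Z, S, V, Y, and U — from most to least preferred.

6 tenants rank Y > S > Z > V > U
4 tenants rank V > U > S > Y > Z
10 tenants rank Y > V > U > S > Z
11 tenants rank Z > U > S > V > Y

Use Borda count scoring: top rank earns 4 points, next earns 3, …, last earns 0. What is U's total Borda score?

Borda scores:
  Z: 6·2 + 4·0 + 10·0 + 11·4 = 56
  S: 6·3 + 4·2 + 10·1 + 11·2 = 58
  V: 6·1 + 4·4 + 10·3 + 11·1 = 63
  Y: 6·4 + 4·1 + 10·4 + 11·0 = 68
  U: 6·0 + 4·3 + 10·2 + 11·3 = 65

65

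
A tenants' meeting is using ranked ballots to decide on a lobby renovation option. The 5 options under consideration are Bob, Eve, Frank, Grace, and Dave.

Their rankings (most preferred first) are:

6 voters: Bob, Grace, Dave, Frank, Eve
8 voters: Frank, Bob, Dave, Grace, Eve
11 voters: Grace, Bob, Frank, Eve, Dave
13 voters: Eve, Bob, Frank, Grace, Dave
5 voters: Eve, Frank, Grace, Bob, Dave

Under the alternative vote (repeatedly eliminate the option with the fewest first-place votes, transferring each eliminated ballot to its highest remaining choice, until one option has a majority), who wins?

Round 1: Eve 18, Grace 11, Frank 8, Bob 6, Dave 0. Dave has the fewest and is eliminated.
Round 2: Eve 18, Grace 11, Frank 8, Bob 6. Bob has the fewest and is eliminated.
Round 3: Eve 18, Grace 17, Frank 8. Frank has the fewest and is eliminated.
Round 4: Grace 25, Eve 18. Grace has a majority.

Grace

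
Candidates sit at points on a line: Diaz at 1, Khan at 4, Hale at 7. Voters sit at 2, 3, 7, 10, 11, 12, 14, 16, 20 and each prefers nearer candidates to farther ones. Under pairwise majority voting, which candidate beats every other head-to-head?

Hale

With single-peaked preferences on a line, the Condorcet winner is the candidate closest to the median voter.
The median voter (position 11) is closest to Hale at 7.
Check: Hale vs Diaz — voters closer to Hale: 7 of 9.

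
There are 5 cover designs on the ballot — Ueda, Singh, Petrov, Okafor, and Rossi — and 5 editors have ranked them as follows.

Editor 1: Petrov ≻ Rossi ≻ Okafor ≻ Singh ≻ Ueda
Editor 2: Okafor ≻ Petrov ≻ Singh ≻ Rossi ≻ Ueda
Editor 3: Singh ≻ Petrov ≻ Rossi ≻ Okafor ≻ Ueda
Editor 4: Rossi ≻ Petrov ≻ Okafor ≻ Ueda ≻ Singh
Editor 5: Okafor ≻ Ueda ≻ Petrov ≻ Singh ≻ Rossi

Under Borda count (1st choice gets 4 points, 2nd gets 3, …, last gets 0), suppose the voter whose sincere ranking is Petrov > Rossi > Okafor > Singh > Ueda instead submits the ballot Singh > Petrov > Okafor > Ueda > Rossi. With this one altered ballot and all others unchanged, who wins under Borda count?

Petrov

Borda totals with the altered ballot: Ueda 5, Singh 11, Petrov 14, Okafor 13, Rossi 7.
The winner is unchanged: still Petrov.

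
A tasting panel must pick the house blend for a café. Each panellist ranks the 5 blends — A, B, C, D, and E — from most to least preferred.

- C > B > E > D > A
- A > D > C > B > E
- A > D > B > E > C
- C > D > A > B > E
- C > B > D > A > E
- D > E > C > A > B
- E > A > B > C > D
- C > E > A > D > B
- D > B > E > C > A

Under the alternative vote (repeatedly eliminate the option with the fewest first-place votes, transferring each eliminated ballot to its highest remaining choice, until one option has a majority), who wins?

C

Round 1: C 4, A 2, D 2, E 1, B 0. B has the fewest and is eliminated.
Round 2: C 4, A 2, D 2, E 1. E has the fewest and is eliminated.
Round 3: C 4, A 3, D 2. D has the fewest and is eliminated.
Round 4: C 6, A 3. C has a majority.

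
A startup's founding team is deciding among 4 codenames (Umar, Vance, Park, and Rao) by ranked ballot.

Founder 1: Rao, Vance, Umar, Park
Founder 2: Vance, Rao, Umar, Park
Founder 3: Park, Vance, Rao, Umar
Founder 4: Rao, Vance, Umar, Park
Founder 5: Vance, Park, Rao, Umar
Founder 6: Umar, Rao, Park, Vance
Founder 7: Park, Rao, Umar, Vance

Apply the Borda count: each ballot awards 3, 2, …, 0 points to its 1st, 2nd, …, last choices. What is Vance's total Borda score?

12

Borda scores:
  Umar: 1 + 1 + 0 + 1 + 0 + 3 + 1 = 7
  Vance: 2 + 3 + 2 + 2 + 3 + 0 + 0 = 12
  Park: 0 + 0 + 3 + 0 + 2 + 1 + 3 = 9
  Rao: 3 + 2 + 1 + 3 + 1 + 2 + 2 = 14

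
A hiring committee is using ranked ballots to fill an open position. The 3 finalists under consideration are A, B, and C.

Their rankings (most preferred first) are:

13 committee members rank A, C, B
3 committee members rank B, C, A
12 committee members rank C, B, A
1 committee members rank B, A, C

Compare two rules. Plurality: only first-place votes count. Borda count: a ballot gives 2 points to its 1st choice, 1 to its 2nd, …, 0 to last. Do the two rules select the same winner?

Plurality first-place counts: A 13, B 4, C 12 → A.
Borda totals: A 27, B 20, C 40 → C.
The two rules disagree: plurality picks A, Borda picks C.

No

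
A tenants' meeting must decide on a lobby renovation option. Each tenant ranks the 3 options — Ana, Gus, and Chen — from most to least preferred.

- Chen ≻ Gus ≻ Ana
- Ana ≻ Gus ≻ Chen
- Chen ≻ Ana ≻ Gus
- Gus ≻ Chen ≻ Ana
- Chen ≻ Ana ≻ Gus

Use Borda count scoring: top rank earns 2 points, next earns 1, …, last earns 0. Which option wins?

Borda scores:
  Ana: 0 + 2 + 1 + 0 + 1 = 4
  Gus: 1 + 1 + 0 + 2 + 0 = 4
  Chen: 2 + 0 + 2 + 1 + 2 = 7
Chen has the highest total.

Chen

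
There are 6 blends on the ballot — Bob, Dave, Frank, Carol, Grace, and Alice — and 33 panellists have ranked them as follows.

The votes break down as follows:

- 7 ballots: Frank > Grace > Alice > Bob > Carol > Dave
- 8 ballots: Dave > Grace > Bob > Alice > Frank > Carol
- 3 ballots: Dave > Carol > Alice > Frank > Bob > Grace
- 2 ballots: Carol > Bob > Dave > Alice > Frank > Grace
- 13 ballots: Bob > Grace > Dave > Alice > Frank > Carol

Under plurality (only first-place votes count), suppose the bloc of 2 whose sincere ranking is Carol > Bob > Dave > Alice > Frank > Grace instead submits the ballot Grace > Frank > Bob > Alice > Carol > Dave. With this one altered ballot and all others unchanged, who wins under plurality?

Bob

First-place totals with the altered ballot: Bob 13, Dave 11, Frank 7, Carol 0, Grace 2, Alice 0.
The winner is unchanged: still Bob.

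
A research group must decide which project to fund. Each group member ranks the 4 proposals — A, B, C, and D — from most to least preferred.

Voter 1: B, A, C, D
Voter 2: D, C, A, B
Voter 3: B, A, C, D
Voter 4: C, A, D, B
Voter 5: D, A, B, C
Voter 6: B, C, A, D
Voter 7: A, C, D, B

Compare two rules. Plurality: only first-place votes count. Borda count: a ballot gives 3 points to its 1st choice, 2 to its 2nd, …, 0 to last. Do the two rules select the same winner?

Plurality first-place counts: A 1, B 3, C 1, D 2 → B.
Borda totals: A 13, B 10, C 11, D 8 → A.
The two rules disagree: plurality picks B, Borda picks A.

No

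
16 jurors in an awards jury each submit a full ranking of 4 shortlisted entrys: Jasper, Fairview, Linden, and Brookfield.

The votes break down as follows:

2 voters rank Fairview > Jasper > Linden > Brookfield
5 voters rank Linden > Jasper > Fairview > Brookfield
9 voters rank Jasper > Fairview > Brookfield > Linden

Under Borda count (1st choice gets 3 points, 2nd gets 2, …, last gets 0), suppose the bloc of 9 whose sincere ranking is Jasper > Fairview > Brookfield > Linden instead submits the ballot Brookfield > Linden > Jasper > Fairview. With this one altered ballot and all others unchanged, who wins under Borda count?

Borda totals with the altered ballot: Jasper 23, Fairview 11, Linden 35, Brookfield 27.
The switch changes the winner from Jasper to Linden.

Linden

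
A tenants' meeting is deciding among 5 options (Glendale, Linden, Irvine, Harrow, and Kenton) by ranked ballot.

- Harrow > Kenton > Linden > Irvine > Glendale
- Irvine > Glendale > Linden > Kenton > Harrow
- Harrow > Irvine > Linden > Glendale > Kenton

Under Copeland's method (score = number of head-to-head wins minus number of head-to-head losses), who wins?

Harrow

Pairwise results:
  Glendale vs Linden: Linden wins 2–1.
  Glendale vs Irvine: Irvine wins 3–0.
  Glendale vs Harrow: Harrow wins 2–1.
  Glendale vs Kenton: Glendale wins 2–1.
  Linden vs Irvine: Irvine wins 2–1.
  Linden vs Harrow: Harrow wins 2–1.
  Linden vs Kenton: Linden wins 2–1.
  Irvine vs Harrow: Harrow wins 2–1.
  Irvine vs Kenton: Irvine wins 2–1.
  Harrow vs Kenton: Harrow wins 2–1.
Copeland scores (wins − losses):
  Glendale: 1 − 3 = -2
  Linden: 2 − 2 = 0
  Irvine: 3 − 1 = 2
  Harrow: 4 − 0 = 4
  Kenton: 0 − 4 = -4
Harrow has the best Copeland score.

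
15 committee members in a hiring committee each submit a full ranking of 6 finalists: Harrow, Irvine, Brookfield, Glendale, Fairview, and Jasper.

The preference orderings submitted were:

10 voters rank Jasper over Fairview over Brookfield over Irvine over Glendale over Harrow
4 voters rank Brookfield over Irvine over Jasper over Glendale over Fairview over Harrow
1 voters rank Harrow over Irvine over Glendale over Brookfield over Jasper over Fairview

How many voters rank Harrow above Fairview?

Ballots ranking Harrow above Fairview: 1.
Ballots ranking Fairview above Harrow: 10+4 = 14.
So 1 of 15 voters prefer Harrow to Fairview.

1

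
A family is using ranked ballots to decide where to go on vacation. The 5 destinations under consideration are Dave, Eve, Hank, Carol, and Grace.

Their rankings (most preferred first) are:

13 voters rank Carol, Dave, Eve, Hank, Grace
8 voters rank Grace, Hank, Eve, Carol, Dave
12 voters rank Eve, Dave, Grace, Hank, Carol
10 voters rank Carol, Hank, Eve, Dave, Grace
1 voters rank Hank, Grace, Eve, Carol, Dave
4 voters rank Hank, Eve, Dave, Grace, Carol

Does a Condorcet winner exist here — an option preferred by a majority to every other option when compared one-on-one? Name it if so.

Eve

Head-to-head results (48 voters total):
Dave vs Eve: Eve wins 35–13.
Dave vs Hank: Dave wins 25–23.
Dave vs Carol: Carol wins 32–16.
Dave vs Grace: Dave wins 39–9.
Eve vs Hank: Eve wins 25–23.
Eve vs Carol: Eve wins 25–23.
Eve vs Grace: Eve wins 39–9.
Hank vs Carol: Hank wins 25–23.
Hank vs Grace: Hank wins 28–20.
Carol vs Grace: Grace wins 25–23.
Eve beats each rival — Dave (35–13), Hank (25–23), Carol (25–23), Grace (39–9) — so Eve is the Condorcet winner.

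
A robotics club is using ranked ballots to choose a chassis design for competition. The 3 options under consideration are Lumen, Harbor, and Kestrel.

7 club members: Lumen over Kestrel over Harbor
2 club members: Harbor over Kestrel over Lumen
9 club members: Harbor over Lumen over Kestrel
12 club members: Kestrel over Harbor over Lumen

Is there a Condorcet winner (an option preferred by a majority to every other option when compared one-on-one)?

No

Head-to-head results (30 voters total):
Lumen vs Harbor: Harbor wins 23–7.
Lumen vs Kestrel: Lumen wins 16–14.
Harbor vs Kestrel: Kestrel wins 19–11.
No candidate beats all others: Lumen beats Kestrel beats Harbor beats Lumen, a majority cycle.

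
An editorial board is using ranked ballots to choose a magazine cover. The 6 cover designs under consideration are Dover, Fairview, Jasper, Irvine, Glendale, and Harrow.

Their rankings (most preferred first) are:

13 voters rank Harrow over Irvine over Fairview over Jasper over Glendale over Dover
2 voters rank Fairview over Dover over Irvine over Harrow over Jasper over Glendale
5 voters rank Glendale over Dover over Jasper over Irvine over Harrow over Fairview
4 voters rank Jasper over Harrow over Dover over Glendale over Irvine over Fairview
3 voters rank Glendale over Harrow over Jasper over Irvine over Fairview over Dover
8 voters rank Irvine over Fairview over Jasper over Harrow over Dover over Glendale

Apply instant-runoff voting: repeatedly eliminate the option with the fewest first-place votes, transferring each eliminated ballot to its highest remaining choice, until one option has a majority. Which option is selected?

Round 1: Harrow 13, Irvine 8, Glendale 8, Jasper 4, Fairview 2, Dover 0. Dover has the fewest and is eliminated.
Round 2: Harrow 13, Irvine 8, Glendale 8, Jasper 4, Fairview 2. Fairview has the fewest and is eliminated.
Round 3: Harrow 13, Irvine 10, Glendale 8, Jasper 4. Jasper has the fewest and is eliminated.
Round 4: Harrow 17, Irvine 10, Glendale 8. Glendale has the fewest and is eliminated.
Round 5: Harrow 20, Irvine 15. Harrow has a majority.

Harrow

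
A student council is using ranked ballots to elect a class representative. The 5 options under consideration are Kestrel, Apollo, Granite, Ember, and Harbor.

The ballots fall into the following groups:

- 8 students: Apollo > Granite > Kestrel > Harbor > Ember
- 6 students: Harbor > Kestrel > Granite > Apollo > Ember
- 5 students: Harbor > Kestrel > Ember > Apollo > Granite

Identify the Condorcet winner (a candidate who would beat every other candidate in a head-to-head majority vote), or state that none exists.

Harbor

Head-to-head results (19 voters total):
Kestrel vs Apollo: Kestrel wins 11–8.
Kestrel vs Granite: Kestrel wins 11–8.
Kestrel vs Ember: Kestrel wins 19–0.
Kestrel vs Harbor: Harbor wins 11–8.
Apollo vs Granite: Apollo wins 13–6.
Apollo vs Ember: Apollo wins 14–5.
Apollo vs Harbor: Harbor wins 11–8.
Granite vs Ember: Granite wins 14–5.
Granite vs Harbor: Harbor wins 11–8.
Ember vs Harbor: Harbor wins 19–0.
Harbor beats each rival — Kestrel (11–8), Apollo (11–8), Granite (11–8), Ember (19–0) — so Harbor is the Condorcet winner.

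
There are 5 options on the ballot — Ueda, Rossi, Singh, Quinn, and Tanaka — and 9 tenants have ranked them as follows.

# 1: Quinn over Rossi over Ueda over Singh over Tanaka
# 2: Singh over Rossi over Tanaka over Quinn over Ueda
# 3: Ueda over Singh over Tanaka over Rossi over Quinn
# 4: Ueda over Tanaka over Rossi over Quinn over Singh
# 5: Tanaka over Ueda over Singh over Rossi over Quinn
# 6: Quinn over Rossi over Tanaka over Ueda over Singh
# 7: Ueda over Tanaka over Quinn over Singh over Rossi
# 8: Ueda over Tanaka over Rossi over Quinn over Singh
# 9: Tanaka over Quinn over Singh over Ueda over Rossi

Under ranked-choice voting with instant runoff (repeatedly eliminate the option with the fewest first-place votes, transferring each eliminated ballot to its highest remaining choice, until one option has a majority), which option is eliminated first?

Round 1: Ueda 4, Quinn 2, Tanaka 2, Singh 1, Rossi 0. Rossi has the fewest and is eliminated.
Round 2: Ueda 4, Quinn 2, Tanaka 2, Singh 1. Singh has the fewest and is eliminated.
Round 3: Ueda 4, Tanaka 3, Quinn 2. Quinn has the fewest and is eliminated.
Round 4: Ueda 5, Tanaka 4. Ueda has a majority.

Rossi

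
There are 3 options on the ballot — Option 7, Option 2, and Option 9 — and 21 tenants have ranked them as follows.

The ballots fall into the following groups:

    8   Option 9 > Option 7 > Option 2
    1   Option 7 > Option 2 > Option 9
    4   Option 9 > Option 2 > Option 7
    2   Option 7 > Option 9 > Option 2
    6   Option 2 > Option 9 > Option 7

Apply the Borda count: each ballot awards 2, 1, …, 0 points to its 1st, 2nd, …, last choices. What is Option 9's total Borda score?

32

Borda scores:
  Option 7: 8·1 + 2 + 4·0 + 2·2 + 6·0 = 14
  Option 2: 8·0 + 1 + 4·1 + 2·0 + 6·2 = 17
  Option 9: 8·2 + 0 + 4·2 + 2·1 + 6·1 = 32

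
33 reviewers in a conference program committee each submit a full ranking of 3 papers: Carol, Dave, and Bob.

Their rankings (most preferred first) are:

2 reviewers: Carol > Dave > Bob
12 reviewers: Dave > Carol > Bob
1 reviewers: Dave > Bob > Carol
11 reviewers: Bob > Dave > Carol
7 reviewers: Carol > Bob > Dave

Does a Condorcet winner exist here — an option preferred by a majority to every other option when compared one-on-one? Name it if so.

Head-to-head results (33 voters total):
Carol vs Dave: Dave wins 24–9.
Carol vs Bob: Carol wins 21–12.
Dave vs Bob: Bob wins 18–15.
No candidate beats all others: Carol beats Bob beats Dave beats Carol, a majority cycle.

None — there is no Condorcet winner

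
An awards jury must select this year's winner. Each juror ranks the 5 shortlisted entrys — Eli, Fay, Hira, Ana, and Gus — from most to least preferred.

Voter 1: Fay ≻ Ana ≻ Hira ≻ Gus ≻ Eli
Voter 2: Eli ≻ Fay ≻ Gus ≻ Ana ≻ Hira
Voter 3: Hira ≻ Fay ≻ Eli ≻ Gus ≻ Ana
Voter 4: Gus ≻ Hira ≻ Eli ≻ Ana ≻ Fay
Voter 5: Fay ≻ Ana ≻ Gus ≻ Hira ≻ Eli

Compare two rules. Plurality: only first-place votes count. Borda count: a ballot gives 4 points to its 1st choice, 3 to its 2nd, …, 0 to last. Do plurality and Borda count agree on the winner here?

Yes

Plurality first-place counts: Eli 1, Fay 2, Hira 1, Ana 0, Gus 1 → Fay.
Borda totals: Eli 8, Fay 14, Hira 10, Ana 8, Gus 10 → Fay.
The two rules agree on Fay.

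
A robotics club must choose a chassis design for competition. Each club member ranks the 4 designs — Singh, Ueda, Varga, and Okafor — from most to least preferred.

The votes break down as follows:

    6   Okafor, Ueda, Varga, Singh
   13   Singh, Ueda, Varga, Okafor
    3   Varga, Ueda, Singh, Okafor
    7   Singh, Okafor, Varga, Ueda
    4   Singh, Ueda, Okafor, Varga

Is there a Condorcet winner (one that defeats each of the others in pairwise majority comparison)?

Head-to-head results (33 voters total):
Singh vs Ueda: Singh wins 24–9.
Singh vs Varga: Singh wins 24–9.
Singh vs Okafor: Singh wins 27–6.
Ueda vs Varga: Ueda wins 23–10.
Ueda vs Okafor: Ueda wins 20–13.
Varga vs Okafor: Okafor wins 17–16.
Singh beats each rival — Ueda (24–9), Varga (24–9), Okafor (27–6) — so Singh is the Condorcet winner.

Yes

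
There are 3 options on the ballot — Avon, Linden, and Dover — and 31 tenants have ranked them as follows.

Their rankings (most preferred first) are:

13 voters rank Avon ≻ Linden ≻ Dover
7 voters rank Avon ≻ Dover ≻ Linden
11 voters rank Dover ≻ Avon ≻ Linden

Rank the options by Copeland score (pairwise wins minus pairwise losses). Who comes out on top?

Pairwise results:
  Avon vs Linden: Avon wins 31–0.
  Avon vs Dover: Avon wins 20–11.
  Linden vs Dover: Dover wins 18–13.
Copeland scores (wins − losses):
  Avon: 2 − 0 = 2
  Linden: 0 − 2 = -2
  Dover: 1 − 1 = 0
Avon has the best Copeland score.

Avon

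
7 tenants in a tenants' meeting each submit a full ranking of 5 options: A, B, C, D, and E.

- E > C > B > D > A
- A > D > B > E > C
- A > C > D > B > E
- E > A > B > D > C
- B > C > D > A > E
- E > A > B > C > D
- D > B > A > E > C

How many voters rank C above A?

2

Ballots ranking C above A: 2.
Ballots ranking A above C: 5.
So 2 of 7 voters prefer C to A.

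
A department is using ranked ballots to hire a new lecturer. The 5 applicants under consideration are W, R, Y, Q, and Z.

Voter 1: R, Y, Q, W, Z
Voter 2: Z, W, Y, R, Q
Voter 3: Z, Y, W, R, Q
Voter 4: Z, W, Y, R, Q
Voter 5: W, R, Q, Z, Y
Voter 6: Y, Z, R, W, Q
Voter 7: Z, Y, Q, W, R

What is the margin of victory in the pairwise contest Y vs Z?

3

Ballots ranking Y above Z: 2.
Ballots ranking Z above Y: 5.
Z wins 5–2, a margin of 3.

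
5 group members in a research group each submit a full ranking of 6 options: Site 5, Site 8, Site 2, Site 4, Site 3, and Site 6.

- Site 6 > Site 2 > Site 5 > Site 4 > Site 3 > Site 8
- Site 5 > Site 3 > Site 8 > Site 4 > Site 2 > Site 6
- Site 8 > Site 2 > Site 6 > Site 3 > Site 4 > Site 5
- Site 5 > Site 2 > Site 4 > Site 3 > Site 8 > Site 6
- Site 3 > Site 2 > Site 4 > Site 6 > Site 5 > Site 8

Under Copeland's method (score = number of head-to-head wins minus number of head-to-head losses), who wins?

Site 2

Pairwise results:
  Site 5 vs Site 8: Site 5 wins 4–1.
  Site 5 vs Site 2: Site 2 wins 3–2.
  Site 5 vs Site 4: Site 5 wins 3–2.
  Site 5 vs Site 3: Site 5 wins 3–2.
  Site 5 vs Site 6: Site 6 wins 3–2.
  Site 8 vs Site 2: Site 2 wins 3–2.
  Site 8 vs Site 4: Site 4 wins 3–2.
  Site 8 vs Site 3: Site 3 wins 4–1.
  Site 8 vs Site 6: Site 8 wins 3–2.
  Site 2 vs Site 4: Site 2 wins 4–1.
  Site 2 vs Site 3: Site 2 wins 3–2.
  Site 2 vs Site 6: Site 2 wins 4–1.
  Site 4 vs Site 3: Site 3 wins 3–2.
  Site 4 vs Site 6: Site 4 wins 3–2.
  Site 3 vs Site 6: Site 3 wins 3–2.
Copeland scores (wins − losses):
  Site 5: 3 − 2 = 1
  Site 8: 1 − 4 = -3
  Site 2: 5 − 0 = 5
  Site 4: 2 − 3 = -1
  Site 3: 3 − 2 = 1
  Site 6: 1 − 4 = -3
Site 2 has the best Copeland score.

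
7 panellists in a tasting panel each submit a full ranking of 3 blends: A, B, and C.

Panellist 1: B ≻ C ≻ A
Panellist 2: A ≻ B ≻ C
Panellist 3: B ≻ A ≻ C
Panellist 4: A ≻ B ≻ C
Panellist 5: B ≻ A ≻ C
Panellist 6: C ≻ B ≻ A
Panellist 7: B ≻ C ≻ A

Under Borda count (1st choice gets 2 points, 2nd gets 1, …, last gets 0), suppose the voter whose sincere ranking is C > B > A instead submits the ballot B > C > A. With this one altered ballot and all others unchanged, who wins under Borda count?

Borda totals with the altered ballot: A 6, B 12, C 3.
The winner is unchanged: still B.

B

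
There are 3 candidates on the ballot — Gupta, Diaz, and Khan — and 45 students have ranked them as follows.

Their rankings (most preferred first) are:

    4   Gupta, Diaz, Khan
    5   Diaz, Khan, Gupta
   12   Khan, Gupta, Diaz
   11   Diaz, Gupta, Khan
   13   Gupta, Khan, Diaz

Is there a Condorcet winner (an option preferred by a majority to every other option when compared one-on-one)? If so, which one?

Head-to-head results (45 voters total):
Gupta vs Diaz: Gupta wins 29–16.
Gupta vs Khan: Gupta wins 28–17.
Diaz vs Khan: Khan wins 25–20.
Gupta beats each rival — Diaz (29–16), Khan (28–17) — so Gupta is the Condorcet winner.

Gupta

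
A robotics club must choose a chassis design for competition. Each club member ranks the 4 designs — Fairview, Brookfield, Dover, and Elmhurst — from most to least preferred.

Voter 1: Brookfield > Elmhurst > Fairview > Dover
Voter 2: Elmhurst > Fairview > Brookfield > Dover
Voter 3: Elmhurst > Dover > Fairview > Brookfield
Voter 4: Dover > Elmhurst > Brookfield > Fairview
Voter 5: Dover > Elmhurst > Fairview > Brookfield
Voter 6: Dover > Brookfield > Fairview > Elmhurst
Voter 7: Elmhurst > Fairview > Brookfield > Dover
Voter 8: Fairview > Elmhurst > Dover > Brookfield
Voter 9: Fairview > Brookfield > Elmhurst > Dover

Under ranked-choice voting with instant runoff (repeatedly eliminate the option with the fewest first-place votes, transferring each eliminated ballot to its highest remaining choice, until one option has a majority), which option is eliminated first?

Brookfield

Round 1: Dover 3, Elmhurst 3, Fairview 2, Brookfield 1. Brookfield has the fewest and is eliminated.
Round 2: Elmhurst 4, Dover 3, Fairview 2. Fairview has the fewest and is eliminated.
Round 3: Elmhurst 6, Dover 3. Elmhurst has a majority.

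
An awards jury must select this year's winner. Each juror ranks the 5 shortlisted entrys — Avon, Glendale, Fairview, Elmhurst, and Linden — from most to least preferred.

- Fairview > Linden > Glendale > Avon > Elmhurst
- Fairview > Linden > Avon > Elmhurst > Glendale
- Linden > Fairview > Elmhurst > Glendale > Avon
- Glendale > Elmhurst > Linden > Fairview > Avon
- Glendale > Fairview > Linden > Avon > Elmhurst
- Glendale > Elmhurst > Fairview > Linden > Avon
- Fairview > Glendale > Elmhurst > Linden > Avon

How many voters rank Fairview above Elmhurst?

5

Ballots ranking Fairview above Elmhurst: 5.
Ballots ranking Elmhurst above Fairview: 2.
So 5 of 7 voters prefer Fairview to Elmhurst.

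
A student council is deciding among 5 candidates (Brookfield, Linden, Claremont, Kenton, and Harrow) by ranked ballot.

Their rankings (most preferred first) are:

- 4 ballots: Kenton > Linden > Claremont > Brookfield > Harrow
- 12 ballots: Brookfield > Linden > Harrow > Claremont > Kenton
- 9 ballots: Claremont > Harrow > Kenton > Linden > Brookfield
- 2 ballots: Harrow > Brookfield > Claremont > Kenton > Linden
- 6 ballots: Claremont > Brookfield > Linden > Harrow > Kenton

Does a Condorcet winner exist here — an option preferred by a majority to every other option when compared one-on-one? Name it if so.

Claremont

Head-to-head results (33 voters total):
Brookfield vs Linden: Brookfield wins 20–13.
Brookfield vs Claremont: Claremont wins 19–14.
Brookfield vs Kenton: Brookfield wins 20–13.
Brookfield vs Harrow: Brookfield wins 22–11.
Linden vs Claremont: Claremont wins 17–16.
Linden vs Kenton: Linden wins 18–15.
Linden vs Harrow: Linden wins 22–11.
Claremont vs Kenton: Claremont wins 29–4.
Claremont vs Harrow: Claremont wins 19–14.
Kenton vs Harrow: Harrow wins 29–4.
Claremont beats each rival — Brookfield (19–14), Linden (17–16), Kenton (29–4), Harrow (19–14) — so Claremont is the Condorcet winner.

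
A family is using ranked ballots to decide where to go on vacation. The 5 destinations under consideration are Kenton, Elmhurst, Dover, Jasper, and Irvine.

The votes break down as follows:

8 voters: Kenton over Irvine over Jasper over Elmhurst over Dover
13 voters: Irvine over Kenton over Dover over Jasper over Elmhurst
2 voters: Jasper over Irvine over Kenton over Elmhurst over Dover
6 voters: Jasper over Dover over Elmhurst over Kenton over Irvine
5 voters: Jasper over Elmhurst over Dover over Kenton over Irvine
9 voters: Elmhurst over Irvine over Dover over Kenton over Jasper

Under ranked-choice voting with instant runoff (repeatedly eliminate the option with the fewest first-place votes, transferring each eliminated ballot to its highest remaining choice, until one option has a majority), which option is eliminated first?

Dover

Round 1: Jasper 13, Irvine 13, Elmhurst 9, Kenton 8, Dover 0. Dover has the fewest and is eliminated.
Round 2: Jasper 13, Irvine 13, Elmhurst 9, Kenton 8. Kenton has the fewest and is eliminated.
Round 3: Irvine 21, Jasper 13, Elmhurst 9. Elmhurst has the fewest and is eliminated.
Round 4: Irvine 30, Jasper 13. Irvine has a majority.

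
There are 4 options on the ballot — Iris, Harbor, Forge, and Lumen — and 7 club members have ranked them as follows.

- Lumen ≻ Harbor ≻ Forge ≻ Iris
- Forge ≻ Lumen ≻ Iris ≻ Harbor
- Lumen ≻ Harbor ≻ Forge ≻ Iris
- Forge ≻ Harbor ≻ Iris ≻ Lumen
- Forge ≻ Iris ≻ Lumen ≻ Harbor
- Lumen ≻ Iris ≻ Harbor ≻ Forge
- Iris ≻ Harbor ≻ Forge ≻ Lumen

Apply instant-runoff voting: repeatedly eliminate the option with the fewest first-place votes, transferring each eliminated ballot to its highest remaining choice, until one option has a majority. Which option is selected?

Round 1: Forge 3, Lumen 3, Iris 1, Harbor 0. Harbor has the fewest and is eliminated.
Round 2: Forge 3, Lumen 3, Iris 1. Iris has the fewest and is eliminated.
Round 3: Forge 4, Lumen 3. Forge has a majority.

Forge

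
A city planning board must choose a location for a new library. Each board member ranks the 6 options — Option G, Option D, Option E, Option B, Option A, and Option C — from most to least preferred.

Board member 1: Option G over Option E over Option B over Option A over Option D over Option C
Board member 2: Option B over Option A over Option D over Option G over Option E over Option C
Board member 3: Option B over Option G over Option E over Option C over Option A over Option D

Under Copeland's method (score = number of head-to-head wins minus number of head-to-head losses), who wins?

Pairwise results:
  Option G vs Option D: Option G wins 2–1.
  Option G vs Option E: Option G wins 3–0.
  Option G vs Option B: Option B wins 2–1.
  Option G vs Option A: Option G wins 2–1.
  Option G vs Option C: Option G wins 3–0.
  Option D vs Option E: Option E wins 2–1.
  Option D vs Option B: Option B wins 3–0.
  Option D vs Option A: Option A wins 3–0.
  Option D vs Option C: Option D wins 2–1.
  Option E vs Option B: Option B wins 2–1.
  Option E vs Option A: Option E wins 2–1.
  Option E vs Option C: Option E wins 3–0.
  Option B vs Option A: Option B wins 3–0.
  Option B vs Option C: Option B wins 3–0.
  Option A vs Option C: Option A wins 2–1.
Copeland scores (wins − losses):
  Option G: 4 − 1 = 3
  Option D: 1 − 4 = -3
  Option E: 3 − 2 = 1
  Option B: 5 − 0 = 5
  Option A: 2 − 3 = -1
  Option C: 0 − 5 = -5
Option B has the best Copeland score.

Option B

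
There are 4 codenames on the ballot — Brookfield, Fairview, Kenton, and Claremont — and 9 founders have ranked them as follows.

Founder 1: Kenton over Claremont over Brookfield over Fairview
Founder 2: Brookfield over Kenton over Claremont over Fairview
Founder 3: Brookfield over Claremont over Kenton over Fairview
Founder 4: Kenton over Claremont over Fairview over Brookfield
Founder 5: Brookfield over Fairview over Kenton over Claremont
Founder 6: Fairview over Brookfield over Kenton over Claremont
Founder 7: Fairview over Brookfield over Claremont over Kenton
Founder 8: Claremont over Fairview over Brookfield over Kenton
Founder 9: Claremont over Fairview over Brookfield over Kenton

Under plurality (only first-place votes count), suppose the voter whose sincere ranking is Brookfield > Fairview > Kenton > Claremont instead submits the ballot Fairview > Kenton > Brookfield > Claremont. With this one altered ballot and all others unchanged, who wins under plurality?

Fairview

First-place totals with the altered ballot: Brookfield 2, Fairview 3, Kenton 2, Claremont 2.
The switch changes the winner from Brookfield to Fairview.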